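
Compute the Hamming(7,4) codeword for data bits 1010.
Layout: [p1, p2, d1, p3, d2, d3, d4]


Parity bits: p1=1, p2=0, p3=1

1011010


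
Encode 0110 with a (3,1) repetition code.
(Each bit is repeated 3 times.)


Each bit -> 3 copies

000111111000


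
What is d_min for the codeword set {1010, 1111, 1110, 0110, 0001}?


Comparing all pairs, minimum distance: 1
Can detect 0 errors, correct 0 errors

1


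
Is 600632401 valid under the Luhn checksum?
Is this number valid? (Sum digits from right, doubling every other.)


Luhn sum = 21
21 mod 10 = 1

Invalid (Luhn sum mod 10 = 1)


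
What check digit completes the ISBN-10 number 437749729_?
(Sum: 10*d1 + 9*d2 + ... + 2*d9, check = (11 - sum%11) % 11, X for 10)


Weighted sum: 293
293 mod 11 = 7

Check digit: 4


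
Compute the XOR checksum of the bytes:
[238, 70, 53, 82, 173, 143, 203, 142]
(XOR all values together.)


XOR chain: 238 ^ 70 ^ 53 ^ 82 ^ 173 ^ 143 ^ 203 ^ 142 = 168

168


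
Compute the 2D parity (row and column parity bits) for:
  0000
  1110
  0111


Row parities: 011
Column parities: 1001

Row P: 011, Col P: 1001, Corner: 0


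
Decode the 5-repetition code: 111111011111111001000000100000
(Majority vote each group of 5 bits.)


Groups: 11111, 10111, 11111, 00100, 00001, 00000
Majority votes: 111000

111000


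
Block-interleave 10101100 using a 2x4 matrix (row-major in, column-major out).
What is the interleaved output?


Matrix:
  1010
  1100
Read columns: 11011000

11011000


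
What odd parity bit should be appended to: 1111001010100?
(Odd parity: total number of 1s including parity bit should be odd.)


Number of 1s in data: 7
Parity bit: 0

0


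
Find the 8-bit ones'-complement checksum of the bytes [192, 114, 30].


Sum = 336 mod 256 = 80
Complement = 175

175


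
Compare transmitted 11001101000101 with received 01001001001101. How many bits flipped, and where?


XOR: 10000100001000

3 error(s) at position(s): 0, 5, 10


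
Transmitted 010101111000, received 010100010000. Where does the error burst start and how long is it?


XOR: 000001101000

Burst at position 5, length 4


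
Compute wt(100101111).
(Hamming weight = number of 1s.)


Counting 1s in 100101111

6


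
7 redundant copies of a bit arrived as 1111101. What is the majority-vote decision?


Ones: 6 out of 7
Threshold: 4

1 (6/7 voted 1)


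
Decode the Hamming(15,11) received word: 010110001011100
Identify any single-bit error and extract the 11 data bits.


Syndrome = 0: no error detected

Data: 01001011100 (no errors)


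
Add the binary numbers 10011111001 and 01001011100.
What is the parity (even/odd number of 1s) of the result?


10011111001 = 1273
01001011100 = 604
Sum = 1877 = 11101010101
1s count = 7

odd parity (7 ones in 11101010101)


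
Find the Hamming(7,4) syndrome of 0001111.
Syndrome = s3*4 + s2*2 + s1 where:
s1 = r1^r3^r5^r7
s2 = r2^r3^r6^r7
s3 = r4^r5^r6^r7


s1=0, s2=0, s3=0

Syndrome = 0 (no error)


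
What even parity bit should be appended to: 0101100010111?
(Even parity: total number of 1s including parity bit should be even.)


Number of 1s in data: 7
Parity bit: 1

1


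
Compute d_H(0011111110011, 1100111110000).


XOR: 1111000000011
Count of 1s: 6

6


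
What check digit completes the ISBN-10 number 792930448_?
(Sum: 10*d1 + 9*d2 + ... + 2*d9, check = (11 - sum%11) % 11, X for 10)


Weighted sum: 292
292 mod 11 = 6

Check digit: 5


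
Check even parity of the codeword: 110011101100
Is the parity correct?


Number of 1s: 7

No, parity error (7 ones)


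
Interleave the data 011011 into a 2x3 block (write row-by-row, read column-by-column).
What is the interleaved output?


Matrix:
  011
  011
Read columns: 001111

001111


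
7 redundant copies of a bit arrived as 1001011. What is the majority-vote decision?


Ones: 4 out of 7
Threshold: 4

1 (4/7 voted 1)


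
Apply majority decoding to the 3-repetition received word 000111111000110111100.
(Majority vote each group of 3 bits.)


Groups: 000, 111, 111, 000, 110, 111, 100
Majority votes: 0110110

0110110


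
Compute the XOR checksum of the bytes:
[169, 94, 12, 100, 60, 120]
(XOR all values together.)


XOR chain: 169 ^ 94 ^ 12 ^ 100 ^ 60 ^ 120 = 219

219


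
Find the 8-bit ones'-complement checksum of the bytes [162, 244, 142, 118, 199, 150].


Sum = 1015 mod 256 = 247
Complement = 8

8


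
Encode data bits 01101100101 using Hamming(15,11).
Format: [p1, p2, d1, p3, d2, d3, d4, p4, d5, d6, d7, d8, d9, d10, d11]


Parity bits: p1=0, p2=1, p3=0, p4=0

010011001100101


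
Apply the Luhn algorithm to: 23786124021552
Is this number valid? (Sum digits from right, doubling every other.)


Luhn sum = 44
44 mod 10 = 4

Invalid (Luhn sum mod 10 = 4)


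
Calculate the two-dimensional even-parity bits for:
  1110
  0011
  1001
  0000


Row parities: 1000
Column parities: 0100

Row P: 1000, Col P: 0100, Corner: 1


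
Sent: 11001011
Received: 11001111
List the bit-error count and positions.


XOR: 00000100

1 error(s) at position(s): 5


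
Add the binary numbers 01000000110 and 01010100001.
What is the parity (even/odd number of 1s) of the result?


01000000110 = 518
01010100001 = 673
Sum = 1191 = 10010100111
1s count = 6

even parity (6 ones in 10010100111)


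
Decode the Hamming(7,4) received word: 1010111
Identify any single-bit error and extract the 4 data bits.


Syndrome = 6: error at position 6

Data: 1101 (corrected bit 6)


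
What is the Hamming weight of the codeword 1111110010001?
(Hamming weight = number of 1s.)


Counting 1s in 1111110010001

8


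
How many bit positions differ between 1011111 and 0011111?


XOR: 1000000
Count of 1s: 1

1


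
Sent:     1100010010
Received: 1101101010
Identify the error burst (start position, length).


XOR: 0001111000

Burst at position 3, length 4


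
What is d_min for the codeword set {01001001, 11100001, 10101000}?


Comparing all pairs, minimum distance: 3
Can detect 2 errors, correct 1 errors

3


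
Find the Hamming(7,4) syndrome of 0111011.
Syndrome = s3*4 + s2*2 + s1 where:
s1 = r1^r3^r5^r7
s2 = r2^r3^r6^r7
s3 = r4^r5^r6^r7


s1=0, s2=0, s3=1

Syndrome = 4 (error at position 4)


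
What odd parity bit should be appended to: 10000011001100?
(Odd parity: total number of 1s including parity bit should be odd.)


Number of 1s in data: 5
Parity bit: 0

0


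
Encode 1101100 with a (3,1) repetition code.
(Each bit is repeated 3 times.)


Each bit -> 3 copies

111111000111111000000


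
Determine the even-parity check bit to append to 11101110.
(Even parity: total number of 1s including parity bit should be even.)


Number of 1s in data: 6
Parity bit: 0

0


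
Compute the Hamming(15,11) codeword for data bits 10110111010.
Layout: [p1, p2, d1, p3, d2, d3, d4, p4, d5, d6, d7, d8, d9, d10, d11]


Parity bits: p1=1, p2=0, p3=0, p4=0

101001100111010


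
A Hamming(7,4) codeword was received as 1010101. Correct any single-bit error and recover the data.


Syndrome = 0: no error detected

Data: 1101 (no errors)


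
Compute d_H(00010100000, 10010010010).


XOR: 10000110010
Count of 1s: 4

4


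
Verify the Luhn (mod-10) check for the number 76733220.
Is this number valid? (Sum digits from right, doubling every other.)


Luhn sum = 31
31 mod 10 = 1

Invalid (Luhn sum mod 10 = 1)


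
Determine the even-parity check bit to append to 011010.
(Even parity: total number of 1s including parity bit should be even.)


Number of 1s in data: 3
Parity bit: 1

1


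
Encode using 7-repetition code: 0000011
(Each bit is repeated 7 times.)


Each bit -> 7 copies

0000000000000000000000000000000000011111111111111


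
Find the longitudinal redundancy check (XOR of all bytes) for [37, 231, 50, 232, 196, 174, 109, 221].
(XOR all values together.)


XOR chain: 37 ^ 231 ^ 50 ^ 232 ^ 196 ^ 174 ^ 109 ^ 221 = 194

194


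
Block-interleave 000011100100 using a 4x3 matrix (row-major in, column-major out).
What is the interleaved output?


Matrix:
  000
  011
  100
  100
Read columns: 001101000100

001101000100


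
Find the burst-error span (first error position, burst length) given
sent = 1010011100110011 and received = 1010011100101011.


XOR: 0000000000011000

Burst at position 11, length 2


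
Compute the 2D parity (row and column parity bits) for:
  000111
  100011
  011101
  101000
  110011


Row parities: 11000
Column parities: 100010

Row P: 11000, Col P: 100010, Corner: 0


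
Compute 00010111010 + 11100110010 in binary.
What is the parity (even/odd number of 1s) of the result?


00010111010 = 186
11100110010 = 1842
Sum = 2028 = 11111101100
1s count = 8

even parity (8 ones in 11111101100)


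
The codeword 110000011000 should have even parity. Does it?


Number of 1s: 4

Yes, parity is correct (4 ones)


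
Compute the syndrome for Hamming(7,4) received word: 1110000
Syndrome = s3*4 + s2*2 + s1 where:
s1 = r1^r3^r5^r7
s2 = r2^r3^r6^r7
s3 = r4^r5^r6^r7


s1=0, s2=0, s3=0

Syndrome = 0 (no error)


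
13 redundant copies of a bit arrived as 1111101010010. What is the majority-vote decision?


Ones: 8 out of 13
Threshold: 7

1 (8/13 voted 1)


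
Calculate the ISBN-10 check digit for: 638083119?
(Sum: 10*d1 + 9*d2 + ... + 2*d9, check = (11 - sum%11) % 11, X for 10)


Weighted sum: 239
239 mod 11 = 8

Check digit: 3


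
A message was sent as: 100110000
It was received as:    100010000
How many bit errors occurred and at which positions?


XOR: 000100000

1 error(s) at position(s): 3


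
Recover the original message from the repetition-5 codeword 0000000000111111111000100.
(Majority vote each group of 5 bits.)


Groups: 00000, 00000, 11111, 11110, 00100
Majority votes: 00110

00110


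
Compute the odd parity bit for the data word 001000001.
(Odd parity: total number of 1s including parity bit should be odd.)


Number of 1s in data: 2
Parity bit: 1

1


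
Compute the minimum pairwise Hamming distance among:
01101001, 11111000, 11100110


Comparing all pairs, minimum distance: 3
Can detect 2 errors, correct 1 errors

3


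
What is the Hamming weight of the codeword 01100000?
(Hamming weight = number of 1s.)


Counting 1s in 01100000

2


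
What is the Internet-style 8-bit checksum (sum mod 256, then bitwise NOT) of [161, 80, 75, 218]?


Sum = 534 mod 256 = 22
Complement = 233

233


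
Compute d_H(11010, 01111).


XOR: 10101
Count of 1s: 3

3


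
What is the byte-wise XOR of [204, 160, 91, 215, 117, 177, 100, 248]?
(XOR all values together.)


XOR chain: 204 ^ 160 ^ 91 ^ 215 ^ 117 ^ 177 ^ 100 ^ 248 = 184

184


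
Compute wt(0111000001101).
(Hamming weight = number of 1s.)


Counting 1s in 0111000001101

6


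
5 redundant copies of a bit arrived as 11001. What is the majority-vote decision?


Ones: 3 out of 5
Threshold: 3

1 (3/5 voted 1)


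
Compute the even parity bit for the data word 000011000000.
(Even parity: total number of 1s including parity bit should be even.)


Number of 1s in data: 2
Parity bit: 0

0


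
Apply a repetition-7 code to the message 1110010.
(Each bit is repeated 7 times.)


Each bit -> 7 copies

1111111111111111111110000000000000011111110000000


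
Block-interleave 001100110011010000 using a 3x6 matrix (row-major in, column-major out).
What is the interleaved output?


Matrix:
  001100
  110011
  010000
Read columns: 010011100100010010

010011100100010010


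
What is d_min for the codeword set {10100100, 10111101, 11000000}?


Comparing all pairs, minimum distance: 3
Can detect 2 errors, correct 1 errors

3


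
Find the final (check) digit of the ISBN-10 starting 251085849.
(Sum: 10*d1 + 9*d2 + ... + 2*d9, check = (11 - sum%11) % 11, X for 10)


Weighted sum: 208
208 mod 11 = 10

Check digit: 1


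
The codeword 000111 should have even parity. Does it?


Number of 1s: 3

No, parity error (3 ones)


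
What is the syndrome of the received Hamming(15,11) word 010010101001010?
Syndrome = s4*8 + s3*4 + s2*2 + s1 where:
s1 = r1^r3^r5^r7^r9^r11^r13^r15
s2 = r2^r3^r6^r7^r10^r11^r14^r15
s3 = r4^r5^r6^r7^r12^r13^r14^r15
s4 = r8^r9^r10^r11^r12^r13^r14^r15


s1=1, s2=1, s3=0, s4=1

Syndrome = 11 (error at position 11)


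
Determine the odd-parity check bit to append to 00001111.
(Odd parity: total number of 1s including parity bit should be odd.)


Number of 1s in data: 4
Parity bit: 1

1


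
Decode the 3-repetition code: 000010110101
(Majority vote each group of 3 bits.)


Groups: 000, 010, 110, 101
Majority votes: 0011

0011


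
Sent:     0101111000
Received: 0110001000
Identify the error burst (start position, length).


XOR: 0011110000

Burst at position 2, length 4


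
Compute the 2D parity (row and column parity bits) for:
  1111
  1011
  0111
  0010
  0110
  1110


Row parities: 011101
Column parities: 1001

Row P: 011101, Col P: 1001, Corner: 0


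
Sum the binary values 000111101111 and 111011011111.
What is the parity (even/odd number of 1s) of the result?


000111101111 = 495
111011011111 = 3807
Sum = 4302 = 1000011001110
1s count = 6

even parity (6 ones in 1000011001110)


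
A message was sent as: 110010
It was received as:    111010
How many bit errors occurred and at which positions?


XOR: 001000

1 error(s) at position(s): 2


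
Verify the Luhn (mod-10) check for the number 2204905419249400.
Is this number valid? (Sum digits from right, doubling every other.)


Luhn sum = 56
56 mod 10 = 6

Invalid (Luhn sum mod 10 = 6)


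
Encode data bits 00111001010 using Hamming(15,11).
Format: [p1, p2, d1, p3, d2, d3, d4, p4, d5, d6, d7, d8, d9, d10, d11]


Parity bits: p1=0, p2=1, p3=0, p4=1

010001111001010


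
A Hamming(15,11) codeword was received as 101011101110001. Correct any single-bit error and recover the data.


Syndrome = 1: error at position 1

Data: 11111110001 (corrected bit 1)


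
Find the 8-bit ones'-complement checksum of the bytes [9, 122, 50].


Sum = 181 mod 256 = 181
Complement = 74

74


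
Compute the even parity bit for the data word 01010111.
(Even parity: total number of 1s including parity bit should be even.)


Number of 1s in data: 5
Parity bit: 1

1


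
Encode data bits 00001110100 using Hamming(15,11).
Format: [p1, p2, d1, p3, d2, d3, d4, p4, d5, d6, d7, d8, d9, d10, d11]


Parity bits: p1=1, p2=0, p3=1, p4=0

100100001110100


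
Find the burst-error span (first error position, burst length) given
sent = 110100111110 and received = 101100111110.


XOR: 011000000000

Burst at position 1, length 2


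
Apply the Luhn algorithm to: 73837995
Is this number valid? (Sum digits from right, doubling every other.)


Luhn sum = 46
46 mod 10 = 6

Invalid (Luhn sum mod 10 = 6)


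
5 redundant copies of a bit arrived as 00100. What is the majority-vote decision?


Ones: 1 out of 5
Threshold: 3

0 (1/5 voted 1)


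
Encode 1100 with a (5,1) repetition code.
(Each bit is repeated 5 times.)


Each bit -> 5 copies

11111111110000000000


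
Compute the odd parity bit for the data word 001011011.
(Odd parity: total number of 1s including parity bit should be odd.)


Number of 1s in data: 5
Parity bit: 0

0


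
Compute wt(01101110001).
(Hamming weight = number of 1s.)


Counting 1s in 01101110001

6


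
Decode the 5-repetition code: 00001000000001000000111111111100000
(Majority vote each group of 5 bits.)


Groups: 00001, 00000, 00010, 00000, 11111, 11111, 00000
Majority votes: 0000110

0000110


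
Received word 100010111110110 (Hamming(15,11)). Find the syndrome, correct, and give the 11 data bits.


Syndrome = 0: no error detected

Data: 01011110110 (no errors)


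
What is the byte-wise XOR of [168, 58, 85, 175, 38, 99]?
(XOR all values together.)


XOR chain: 168 ^ 58 ^ 85 ^ 175 ^ 38 ^ 99 = 45

45


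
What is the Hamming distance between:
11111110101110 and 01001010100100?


XOR: 10110100001010
Count of 1s: 6

6


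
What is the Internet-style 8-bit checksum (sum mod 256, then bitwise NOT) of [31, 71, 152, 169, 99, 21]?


Sum = 543 mod 256 = 31
Complement = 224

224


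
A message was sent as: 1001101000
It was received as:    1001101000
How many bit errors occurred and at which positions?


XOR: 0000000000

0 errors (received matches sent)


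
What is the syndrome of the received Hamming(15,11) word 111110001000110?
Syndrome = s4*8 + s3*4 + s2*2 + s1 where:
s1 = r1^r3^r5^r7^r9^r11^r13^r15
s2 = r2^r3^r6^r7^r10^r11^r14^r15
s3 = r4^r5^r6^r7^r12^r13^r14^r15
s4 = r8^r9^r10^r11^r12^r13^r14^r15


s1=1, s2=1, s3=0, s4=1

Syndrome = 11 (error at position 11)


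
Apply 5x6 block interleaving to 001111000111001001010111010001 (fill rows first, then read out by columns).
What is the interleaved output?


Matrix:
  001111
  000111
  001001
  010111
  010001
Read columns: 000000001110100110101101011111

000000001110100110101101011111


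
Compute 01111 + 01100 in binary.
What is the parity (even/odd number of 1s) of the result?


01111 = 15
01100 = 12
Sum = 27 = 11011
1s count = 4

even parity (4 ones in 11011)


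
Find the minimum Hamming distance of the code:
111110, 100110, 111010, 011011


Comparing all pairs, minimum distance: 1
Can detect 0 errors, correct 0 errors

1


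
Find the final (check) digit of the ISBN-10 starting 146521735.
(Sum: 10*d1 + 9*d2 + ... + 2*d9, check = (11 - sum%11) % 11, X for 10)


Weighted sum: 193
193 mod 11 = 6

Check digit: 5


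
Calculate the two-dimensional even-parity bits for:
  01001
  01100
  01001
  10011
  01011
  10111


Row parities: 000110
Column parities: 00011

Row P: 000110, Col P: 00011, Corner: 0


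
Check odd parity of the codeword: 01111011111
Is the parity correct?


Number of 1s: 9

Yes, parity is correct (9 ones)


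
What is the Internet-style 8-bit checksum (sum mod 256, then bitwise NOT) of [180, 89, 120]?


Sum = 389 mod 256 = 133
Complement = 122

122


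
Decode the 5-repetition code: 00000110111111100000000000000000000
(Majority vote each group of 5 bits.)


Groups: 00000, 11011, 11111, 00000, 00000, 00000, 00000
Majority votes: 0110000

0110000


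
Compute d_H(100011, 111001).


XOR: 011010
Count of 1s: 3

3


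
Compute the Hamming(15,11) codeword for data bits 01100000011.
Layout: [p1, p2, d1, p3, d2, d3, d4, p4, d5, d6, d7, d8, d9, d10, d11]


Parity bits: p1=0, p2=1, p3=0, p4=0

010011000000011


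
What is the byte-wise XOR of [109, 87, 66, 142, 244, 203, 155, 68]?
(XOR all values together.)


XOR chain: 109 ^ 87 ^ 66 ^ 142 ^ 244 ^ 203 ^ 155 ^ 68 = 22

22


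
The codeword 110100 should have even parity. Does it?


Number of 1s: 3

No, parity error (3 ones)


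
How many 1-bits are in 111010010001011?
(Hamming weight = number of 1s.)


Counting 1s in 111010010001011

8


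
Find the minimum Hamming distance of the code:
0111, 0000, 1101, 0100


Comparing all pairs, minimum distance: 1
Can detect 0 errors, correct 0 errors

1


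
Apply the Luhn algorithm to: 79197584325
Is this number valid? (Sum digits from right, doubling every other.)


Luhn sum = 62
62 mod 10 = 2

Invalid (Luhn sum mod 10 = 2)


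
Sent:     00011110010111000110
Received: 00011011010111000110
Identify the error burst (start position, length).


XOR: 00000101000000000000

Burst at position 5, length 3


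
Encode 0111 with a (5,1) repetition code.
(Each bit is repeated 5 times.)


Each bit -> 5 copies

00000111111111111111


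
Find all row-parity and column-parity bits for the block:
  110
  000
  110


Row parities: 000
Column parities: 000

Row P: 000, Col P: 000, Corner: 0


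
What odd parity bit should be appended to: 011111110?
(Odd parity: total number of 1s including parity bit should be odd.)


Number of 1s in data: 7
Parity bit: 0

0


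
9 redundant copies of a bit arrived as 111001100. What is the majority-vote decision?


Ones: 5 out of 9
Threshold: 5

1 (5/9 voted 1)


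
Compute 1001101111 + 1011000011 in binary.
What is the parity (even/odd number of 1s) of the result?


1001101111 = 623
1011000011 = 707
Sum = 1330 = 10100110010
1s count = 5

odd parity (5 ones in 10100110010)


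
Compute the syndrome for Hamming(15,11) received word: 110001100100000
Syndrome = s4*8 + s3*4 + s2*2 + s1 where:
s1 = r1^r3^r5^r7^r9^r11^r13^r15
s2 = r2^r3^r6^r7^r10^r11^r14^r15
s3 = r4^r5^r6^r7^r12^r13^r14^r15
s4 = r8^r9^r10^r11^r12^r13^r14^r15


s1=0, s2=0, s3=0, s4=1

Syndrome = 8 (error at position 8)


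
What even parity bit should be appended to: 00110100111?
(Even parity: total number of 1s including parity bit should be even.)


Number of 1s in data: 6
Parity bit: 0

0


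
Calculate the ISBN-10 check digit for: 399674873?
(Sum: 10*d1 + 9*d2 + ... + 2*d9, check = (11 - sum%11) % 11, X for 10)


Weighted sum: 346
346 mod 11 = 5

Check digit: 6


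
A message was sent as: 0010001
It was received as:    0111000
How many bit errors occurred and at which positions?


XOR: 0101001

3 error(s) at position(s): 1, 3, 6


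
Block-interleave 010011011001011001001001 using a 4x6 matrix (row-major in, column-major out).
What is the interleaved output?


Matrix:
  010011
  011001
  011001
  001001
Read columns: 000011100111000010001111

000011100111000010001111


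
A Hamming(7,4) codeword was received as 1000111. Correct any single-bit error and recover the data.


Syndrome = 5: error at position 5

Data: 0011 (corrected bit 5)


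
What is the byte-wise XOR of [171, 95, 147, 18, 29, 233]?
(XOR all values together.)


XOR chain: 171 ^ 95 ^ 147 ^ 18 ^ 29 ^ 233 = 129

129


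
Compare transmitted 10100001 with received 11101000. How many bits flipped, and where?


XOR: 01001001

3 error(s) at position(s): 1, 4, 7


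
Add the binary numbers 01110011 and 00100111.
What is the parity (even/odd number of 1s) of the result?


01110011 = 115
00100111 = 39
Sum = 154 = 10011010
1s count = 4

even parity (4 ones in 10011010)


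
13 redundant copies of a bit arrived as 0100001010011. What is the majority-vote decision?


Ones: 5 out of 13
Threshold: 7

0 (5/13 voted 1)


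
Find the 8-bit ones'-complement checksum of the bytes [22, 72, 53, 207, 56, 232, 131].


Sum = 773 mod 256 = 5
Complement = 250

250


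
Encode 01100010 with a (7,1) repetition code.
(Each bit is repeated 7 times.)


Each bit -> 7 copies

00000001111111111111100000000000000000000011111110000000


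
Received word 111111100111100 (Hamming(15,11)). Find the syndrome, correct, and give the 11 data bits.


Syndrome = 0: no error detected

Data: 11110111100 (no errors)


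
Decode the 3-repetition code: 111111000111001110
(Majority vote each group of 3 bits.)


Groups: 111, 111, 000, 111, 001, 110
Majority votes: 110101

110101


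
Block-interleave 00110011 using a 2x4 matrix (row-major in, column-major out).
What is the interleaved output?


Matrix:
  0011
  0011
Read columns: 00001111

00001111


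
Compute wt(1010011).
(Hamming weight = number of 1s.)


Counting 1s in 1010011

4


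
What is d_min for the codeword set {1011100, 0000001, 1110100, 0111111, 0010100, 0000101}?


Comparing all pairs, minimum distance: 1
Can detect 0 errors, correct 0 errors

1


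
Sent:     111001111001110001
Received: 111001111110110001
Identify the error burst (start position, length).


XOR: 000000000111000000

Burst at position 9, length 3


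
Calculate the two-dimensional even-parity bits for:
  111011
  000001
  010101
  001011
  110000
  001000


Row parities: 111101
Column parities: 011100

Row P: 111101, Col P: 011100, Corner: 1


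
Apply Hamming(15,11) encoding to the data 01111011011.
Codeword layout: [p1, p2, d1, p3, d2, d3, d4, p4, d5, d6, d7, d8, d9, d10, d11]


Parity bits: p1=1, p2=1, p3=0, p4=1

110011111011011


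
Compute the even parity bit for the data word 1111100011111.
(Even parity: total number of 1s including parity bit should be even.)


Number of 1s in data: 10
Parity bit: 0

0


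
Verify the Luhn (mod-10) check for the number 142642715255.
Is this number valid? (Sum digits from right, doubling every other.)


Luhn sum = 41
41 mod 10 = 1

Invalid (Luhn sum mod 10 = 1)


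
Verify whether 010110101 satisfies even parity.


Number of 1s: 5

No, parity error (5 ones)


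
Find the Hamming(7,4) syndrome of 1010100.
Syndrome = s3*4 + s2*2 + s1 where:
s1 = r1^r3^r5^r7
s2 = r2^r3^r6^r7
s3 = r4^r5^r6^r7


s1=1, s2=1, s3=1

Syndrome = 7 (error at position 7)


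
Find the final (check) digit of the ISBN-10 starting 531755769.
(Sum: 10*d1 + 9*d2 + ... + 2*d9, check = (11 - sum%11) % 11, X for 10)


Weighted sum: 253
253 mod 11 = 0

Check digit: 0


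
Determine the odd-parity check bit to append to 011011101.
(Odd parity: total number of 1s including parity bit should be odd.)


Number of 1s in data: 6
Parity bit: 1

1


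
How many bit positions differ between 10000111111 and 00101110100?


XOR: 10101001011
Count of 1s: 6

6


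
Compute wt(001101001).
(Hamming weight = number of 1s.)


Counting 1s in 001101001

4


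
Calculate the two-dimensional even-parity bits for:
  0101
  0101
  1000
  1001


Row parities: 0010
Column parities: 0001

Row P: 0010, Col P: 0001, Corner: 1


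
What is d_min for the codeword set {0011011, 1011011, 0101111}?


Comparing all pairs, minimum distance: 1
Can detect 0 errors, correct 0 errors

1


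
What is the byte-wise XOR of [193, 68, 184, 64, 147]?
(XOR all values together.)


XOR chain: 193 ^ 68 ^ 184 ^ 64 ^ 147 = 238

238


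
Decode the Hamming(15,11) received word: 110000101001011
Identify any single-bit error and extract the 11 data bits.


Syndrome = 0: no error detected

Data: 00011001011 (no errors)


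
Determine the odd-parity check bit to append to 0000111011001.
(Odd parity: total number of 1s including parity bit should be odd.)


Number of 1s in data: 6
Parity bit: 1

1


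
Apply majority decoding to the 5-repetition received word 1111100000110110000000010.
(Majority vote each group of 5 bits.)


Groups: 11111, 00000, 11011, 00000, 00010
Majority votes: 10100

10100


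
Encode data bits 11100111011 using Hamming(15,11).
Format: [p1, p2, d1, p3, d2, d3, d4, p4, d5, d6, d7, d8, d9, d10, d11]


Parity bits: p1=0, p2=0, p3=1, p4=1

001111010111011


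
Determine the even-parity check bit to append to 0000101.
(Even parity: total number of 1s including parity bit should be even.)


Number of 1s in data: 2
Parity bit: 0

0


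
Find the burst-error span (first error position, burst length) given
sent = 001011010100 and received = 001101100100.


XOR: 000110110000

Burst at position 3, length 5


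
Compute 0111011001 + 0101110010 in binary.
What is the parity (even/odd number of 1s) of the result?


0111011001 = 473
0101110010 = 370
Sum = 843 = 1101001011
1s count = 6

even parity (6 ones in 1101001011)


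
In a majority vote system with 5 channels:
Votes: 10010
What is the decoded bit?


Ones: 2 out of 5
Threshold: 3

0 (2/5 voted 1)


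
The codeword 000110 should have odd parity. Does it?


Number of 1s: 2

No, parity error (2 ones)


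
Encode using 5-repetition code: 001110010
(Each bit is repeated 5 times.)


Each bit -> 5 copies

000000000011111111111111100000000001111100000


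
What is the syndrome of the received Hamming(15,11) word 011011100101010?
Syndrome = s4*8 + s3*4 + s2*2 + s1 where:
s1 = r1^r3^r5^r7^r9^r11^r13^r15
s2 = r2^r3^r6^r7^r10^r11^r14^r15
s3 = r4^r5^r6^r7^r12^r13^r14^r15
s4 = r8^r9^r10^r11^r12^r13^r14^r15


s1=1, s2=0, s3=1, s4=1

Syndrome = 13 (error at position 13)


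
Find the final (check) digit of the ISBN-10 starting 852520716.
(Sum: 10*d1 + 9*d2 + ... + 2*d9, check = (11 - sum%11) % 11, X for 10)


Weighted sum: 231
231 mod 11 = 0

Check digit: 0


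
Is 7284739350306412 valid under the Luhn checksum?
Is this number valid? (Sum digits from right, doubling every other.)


Luhn sum = 56
56 mod 10 = 6

Invalid (Luhn sum mod 10 = 6)


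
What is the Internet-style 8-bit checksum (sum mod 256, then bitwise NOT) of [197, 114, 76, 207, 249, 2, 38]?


Sum = 883 mod 256 = 115
Complement = 140

140


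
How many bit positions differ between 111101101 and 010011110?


XOR: 101110011
Count of 1s: 6

6


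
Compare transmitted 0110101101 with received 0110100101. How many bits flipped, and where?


XOR: 0000001000

1 error(s) at position(s): 6


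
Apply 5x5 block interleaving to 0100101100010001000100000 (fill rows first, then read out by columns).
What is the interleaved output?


Matrix:
  01001
  01100
  01000
  10001
  00000
Read columns: 0001011100010000000010010

0001011100010000000010010


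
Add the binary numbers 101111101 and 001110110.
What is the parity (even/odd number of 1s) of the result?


101111101 = 381
001110110 = 118
Sum = 499 = 111110011
1s count = 7

odd parity (7 ones in 111110011)


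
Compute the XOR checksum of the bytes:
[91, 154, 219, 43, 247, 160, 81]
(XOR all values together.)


XOR chain: 91 ^ 154 ^ 219 ^ 43 ^ 247 ^ 160 ^ 81 = 55

55


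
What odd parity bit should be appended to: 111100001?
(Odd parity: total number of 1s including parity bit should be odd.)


Number of 1s in data: 5
Parity bit: 0

0


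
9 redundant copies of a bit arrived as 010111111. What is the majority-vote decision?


Ones: 7 out of 9
Threshold: 5

1 (7/9 voted 1)


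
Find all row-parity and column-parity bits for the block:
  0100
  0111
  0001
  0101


Row parities: 1110
Column parities: 0111

Row P: 1110, Col P: 0111, Corner: 1


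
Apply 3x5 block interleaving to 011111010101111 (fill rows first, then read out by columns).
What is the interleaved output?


Matrix:
  01111
  10101
  01111
Read columns: 010101111101111

010101111101111


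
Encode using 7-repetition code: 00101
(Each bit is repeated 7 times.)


Each bit -> 7 copies

00000000000000111111100000001111111


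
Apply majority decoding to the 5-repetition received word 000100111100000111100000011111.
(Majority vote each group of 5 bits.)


Groups: 00010, 01111, 00000, 11110, 00000, 11111
Majority votes: 010101

010101


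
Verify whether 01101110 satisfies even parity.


Number of 1s: 5

No, parity error (5 ones)


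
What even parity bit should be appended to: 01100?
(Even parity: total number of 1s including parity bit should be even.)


Number of 1s in data: 2
Parity bit: 0

0


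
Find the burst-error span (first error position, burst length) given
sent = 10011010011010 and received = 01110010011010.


XOR: 11101000000000

Burst at position 0, length 5


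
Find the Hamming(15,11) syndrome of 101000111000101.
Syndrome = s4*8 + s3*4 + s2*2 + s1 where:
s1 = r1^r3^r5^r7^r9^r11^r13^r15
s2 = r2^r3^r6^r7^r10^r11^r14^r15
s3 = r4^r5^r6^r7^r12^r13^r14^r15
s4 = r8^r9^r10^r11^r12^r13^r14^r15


s1=0, s2=1, s3=1, s4=0

Syndrome = 6 (error at position 6)


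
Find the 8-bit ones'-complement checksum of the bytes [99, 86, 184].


Sum = 369 mod 256 = 113
Complement = 142

142


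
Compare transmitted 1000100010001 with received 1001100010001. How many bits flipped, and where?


XOR: 0001000000000

1 error(s) at position(s): 3


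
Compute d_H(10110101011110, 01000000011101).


XOR: 11110101000011
Count of 1s: 8

8


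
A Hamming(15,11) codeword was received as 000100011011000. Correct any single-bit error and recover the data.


Syndrome = 2: error at position 2

Data: 00001011000 (corrected bit 2)


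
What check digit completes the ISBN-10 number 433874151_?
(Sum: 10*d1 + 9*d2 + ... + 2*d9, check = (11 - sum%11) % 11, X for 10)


Weighted sum: 230
230 mod 11 = 10

Check digit: 1


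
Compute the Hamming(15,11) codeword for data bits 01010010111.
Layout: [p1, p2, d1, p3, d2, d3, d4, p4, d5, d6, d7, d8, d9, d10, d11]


Parity bits: p1=1, p2=0, p3=1, p4=0

100110100010111


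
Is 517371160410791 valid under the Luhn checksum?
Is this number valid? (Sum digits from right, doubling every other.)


Luhn sum = 59
59 mod 10 = 9

Invalid (Luhn sum mod 10 = 9)


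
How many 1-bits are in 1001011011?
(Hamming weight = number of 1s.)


Counting 1s in 1001011011

6


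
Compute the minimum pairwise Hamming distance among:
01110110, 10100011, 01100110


Comparing all pairs, minimum distance: 1
Can detect 0 errors, correct 0 errors

1


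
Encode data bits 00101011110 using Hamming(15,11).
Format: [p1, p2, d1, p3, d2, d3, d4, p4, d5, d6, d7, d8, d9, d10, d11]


Parity bits: p1=1, p2=1, p3=0, p4=1

110001011011110


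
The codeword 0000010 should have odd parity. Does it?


Number of 1s: 1

Yes, parity is correct (1 ones)


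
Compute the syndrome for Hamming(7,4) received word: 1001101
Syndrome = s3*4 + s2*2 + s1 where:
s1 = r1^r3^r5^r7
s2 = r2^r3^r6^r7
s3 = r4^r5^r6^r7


s1=1, s2=1, s3=1

Syndrome = 7 (error at position 7)


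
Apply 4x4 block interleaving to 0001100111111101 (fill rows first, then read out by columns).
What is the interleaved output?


Matrix:
  0001
  1001
  1111
  1101
Read columns: 0111001100101111

0111001100101111


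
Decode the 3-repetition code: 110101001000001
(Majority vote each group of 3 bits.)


Groups: 110, 101, 001, 000, 001
Majority votes: 11000

11000


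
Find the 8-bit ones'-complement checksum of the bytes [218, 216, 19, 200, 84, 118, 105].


Sum = 960 mod 256 = 192
Complement = 63

63


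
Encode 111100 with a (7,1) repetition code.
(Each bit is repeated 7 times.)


Each bit -> 7 copies

111111111111111111111111111100000000000000


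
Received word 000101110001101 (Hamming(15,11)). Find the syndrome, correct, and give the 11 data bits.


Syndrome = 3: error at position 3

Data: 10110001101 (corrected bit 3)


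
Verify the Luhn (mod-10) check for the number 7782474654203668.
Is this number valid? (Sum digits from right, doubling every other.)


Luhn sum = 82
82 mod 10 = 2

Invalid (Luhn sum mod 10 = 2)


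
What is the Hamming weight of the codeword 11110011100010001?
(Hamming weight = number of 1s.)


Counting 1s in 11110011100010001

9


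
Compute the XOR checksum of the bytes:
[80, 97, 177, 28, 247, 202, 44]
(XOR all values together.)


XOR chain: 80 ^ 97 ^ 177 ^ 28 ^ 247 ^ 202 ^ 44 = 141

141


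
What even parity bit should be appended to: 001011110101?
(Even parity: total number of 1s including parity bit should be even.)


Number of 1s in data: 7
Parity bit: 1

1


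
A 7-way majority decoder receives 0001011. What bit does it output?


Ones: 3 out of 7
Threshold: 4

0 (3/7 voted 1)


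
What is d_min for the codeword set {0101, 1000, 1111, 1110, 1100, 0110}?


Comparing all pairs, minimum distance: 1
Can detect 0 errors, correct 0 errors

1


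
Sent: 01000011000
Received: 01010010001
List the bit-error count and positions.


XOR: 00010001001

3 error(s) at position(s): 3, 7, 10


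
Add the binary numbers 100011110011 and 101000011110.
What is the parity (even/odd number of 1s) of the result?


100011110011 = 2291
101000011110 = 2590
Sum = 4881 = 1001100010001
1s count = 5

odd parity (5 ones in 1001100010001)


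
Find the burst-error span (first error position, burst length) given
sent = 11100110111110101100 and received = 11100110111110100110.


XOR: 00000000000000001010

Burst at position 16, length 3


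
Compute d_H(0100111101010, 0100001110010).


XOR: 0000110011000
Count of 1s: 4

4


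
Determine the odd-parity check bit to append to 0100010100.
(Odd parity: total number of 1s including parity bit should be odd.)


Number of 1s in data: 3
Parity bit: 0

0


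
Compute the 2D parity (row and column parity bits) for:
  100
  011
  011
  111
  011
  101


Row parities: 100100
Column parities: 101

Row P: 100100, Col P: 101, Corner: 0


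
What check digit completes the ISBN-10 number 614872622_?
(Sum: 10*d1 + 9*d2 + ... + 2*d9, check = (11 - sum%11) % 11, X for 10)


Weighted sum: 243
243 mod 11 = 1

Check digit: X


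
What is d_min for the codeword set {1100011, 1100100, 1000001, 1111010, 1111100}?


Comparing all pairs, minimum distance: 2
Can detect 1 errors, correct 0 errors

2


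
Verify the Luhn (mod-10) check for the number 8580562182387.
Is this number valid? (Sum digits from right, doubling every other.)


Luhn sum = 58
58 mod 10 = 8

Invalid (Luhn sum mod 10 = 8)


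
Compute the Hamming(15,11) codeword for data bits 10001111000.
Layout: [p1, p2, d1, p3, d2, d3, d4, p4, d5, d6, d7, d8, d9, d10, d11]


Parity bits: p1=1, p2=1, p3=1, p4=0

111100001111000


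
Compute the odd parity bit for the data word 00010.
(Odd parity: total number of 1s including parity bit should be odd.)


Number of 1s in data: 1
Parity bit: 0

0


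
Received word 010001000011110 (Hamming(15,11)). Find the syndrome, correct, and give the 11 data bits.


Syndrome = 0: no error detected

Data: 00100011110 (no errors)


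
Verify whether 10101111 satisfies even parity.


Number of 1s: 6

Yes, parity is correct (6 ones)


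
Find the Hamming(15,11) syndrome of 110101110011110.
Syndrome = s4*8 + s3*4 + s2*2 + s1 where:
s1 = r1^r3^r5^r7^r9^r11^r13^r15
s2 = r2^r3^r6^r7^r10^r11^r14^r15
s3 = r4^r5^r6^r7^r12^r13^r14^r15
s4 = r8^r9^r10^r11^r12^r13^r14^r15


s1=0, s2=1, s3=0, s4=1

Syndrome = 10 (error at position 10)


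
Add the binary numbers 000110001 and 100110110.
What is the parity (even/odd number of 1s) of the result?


000110001 = 49
100110110 = 310
Sum = 359 = 101100111
1s count = 6

even parity (6 ones in 101100111)


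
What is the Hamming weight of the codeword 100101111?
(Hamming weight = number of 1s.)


Counting 1s in 100101111

6


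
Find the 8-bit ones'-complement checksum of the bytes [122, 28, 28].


Sum = 178 mod 256 = 178
Complement = 77

77


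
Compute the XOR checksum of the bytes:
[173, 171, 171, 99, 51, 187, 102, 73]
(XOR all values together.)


XOR chain: 173 ^ 171 ^ 171 ^ 99 ^ 51 ^ 187 ^ 102 ^ 73 = 105

105


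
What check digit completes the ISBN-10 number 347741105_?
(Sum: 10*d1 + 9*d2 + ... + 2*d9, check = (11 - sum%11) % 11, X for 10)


Weighted sum: 214
214 mod 11 = 5

Check digit: 6


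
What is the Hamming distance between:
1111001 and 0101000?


XOR: 1010001
Count of 1s: 3

3


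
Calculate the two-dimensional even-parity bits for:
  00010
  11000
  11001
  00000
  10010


Row parities: 10100
Column parities: 10001

Row P: 10100, Col P: 10001, Corner: 0


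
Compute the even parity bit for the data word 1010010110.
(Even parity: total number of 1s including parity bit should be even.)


Number of 1s in data: 5
Parity bit: 1

1


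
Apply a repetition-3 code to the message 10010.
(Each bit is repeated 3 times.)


Each bit -> 3 copies

111000000111000


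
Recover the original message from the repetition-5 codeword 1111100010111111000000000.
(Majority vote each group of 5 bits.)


Groups: 11111, 00010, 11111, 10000, 00000
Majority votes: 10100

10100


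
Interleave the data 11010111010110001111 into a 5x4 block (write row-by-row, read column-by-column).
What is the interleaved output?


Matrix:
  1101
  0111
  0101
  1000
  1111
Read columns: 10011111010100111101

10011111010100111101
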